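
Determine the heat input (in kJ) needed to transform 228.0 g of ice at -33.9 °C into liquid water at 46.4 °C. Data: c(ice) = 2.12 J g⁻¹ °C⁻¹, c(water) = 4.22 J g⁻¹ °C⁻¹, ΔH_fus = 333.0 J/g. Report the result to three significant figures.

q = 137 kJ

q1 (heat ice -33.9→0.0 °C): 228.0 × 2.12 × 33.9 = 16386 J
q2 (melt at 0 °C): 228.0 × 333.0 = 75924 J
q3 (heat water 0.0→46.4 °C): 228.0 × 4.22 × 46.4 = 44644 J
Total: 16386 + 75924 + 44644 = 136954 J = 137 kJ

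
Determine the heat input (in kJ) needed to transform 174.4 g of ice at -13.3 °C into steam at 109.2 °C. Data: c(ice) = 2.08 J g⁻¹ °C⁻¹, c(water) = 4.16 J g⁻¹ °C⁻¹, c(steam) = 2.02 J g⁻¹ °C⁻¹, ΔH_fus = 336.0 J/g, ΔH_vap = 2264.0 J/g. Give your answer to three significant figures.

q = 534 kJ

q1 (heat ice -13.3→0.0 °C): 174.4 × 2.08 × 13.3 = 4825 J
q2 (melt at 0 °C): 174.4 × 336.0 = 58598 J
q3 (heat water 0.0→100.0 °C): 174.4 × 4.16 × 100.0 = 72550 J
q4 (vaporize at 100 °C): 174.4 × 2264.0 = 394842 J
q5 (heat steam 100.0→109.2 °C): 174.4 × 2.02 × 9.2 = 3241 J
Total: 4825 + 58598 + 72550 + 394842 + 3241 = 534056 J = 534 kJ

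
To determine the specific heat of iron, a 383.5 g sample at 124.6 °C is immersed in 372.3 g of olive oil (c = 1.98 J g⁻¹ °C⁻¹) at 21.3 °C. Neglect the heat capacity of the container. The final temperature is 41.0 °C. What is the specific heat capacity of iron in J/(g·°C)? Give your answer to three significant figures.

q_gained = (372.3 × 1.98) × (41.0 − 21.3) = 14520 J
q_lost = 383.5 × c × (124.6 − 41.0) = 32060.6 c
Set equal: c = 14520 / 32060.6 = 0.453 J/(g·°C)

c = 0.453 J/(g·°C)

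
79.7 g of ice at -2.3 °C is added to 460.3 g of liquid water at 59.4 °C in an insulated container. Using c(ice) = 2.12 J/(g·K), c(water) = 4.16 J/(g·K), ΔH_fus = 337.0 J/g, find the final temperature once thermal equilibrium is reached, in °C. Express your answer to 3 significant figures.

T_f = 38.5 °C

Heat to bring ice to 0 °C and melt it: q₁ = 79.7×2.12×2.3 + 79.7×337.0 = 27248 J
Heat the water can supply cooling to 0 °C: 460.3×4.16×59.4 = 113742 J > q₁, so all ice melts.
Energy balance: 460.3×4.16×(59.4 − T) = 27248 + 79.7×4.16×(T − 0)
1914.848(59.4 − T) = 27248 + 331.552 T
113742 − 27248 = 2246.400 T
T = 86494 / 2246.400 = 38.50 °C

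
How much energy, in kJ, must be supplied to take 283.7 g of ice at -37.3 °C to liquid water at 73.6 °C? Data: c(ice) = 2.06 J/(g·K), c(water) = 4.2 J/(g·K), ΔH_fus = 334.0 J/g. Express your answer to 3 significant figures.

q1 (heat ice -37.3→0.0 °C): 283.7 × 2.06 × 37.3 = 21799 J
q2 (melt at 0 °C): 283.7 × 334.0 = 94756 J
q3 (heat water 0.0→73.6 °C): 283.7 × 4.2 × 73.6 = 87697 J
Total: 21799 + 94756 + 87697 = 204252 J = 204 kJ

q = 204 kJ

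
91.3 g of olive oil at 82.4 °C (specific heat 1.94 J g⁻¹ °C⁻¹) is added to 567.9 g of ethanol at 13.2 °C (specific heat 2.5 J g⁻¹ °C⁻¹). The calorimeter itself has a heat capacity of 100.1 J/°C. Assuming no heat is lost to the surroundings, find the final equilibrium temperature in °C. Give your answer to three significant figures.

T_f = 20.4 °C

Heat lost by olive oil = heat gained by ethanol + calorimeter.
(91.3)(1.94)(82.4 − T) = [(567.9)(2.5) + 100.1](T − 13.2)
177.122 (82.4 − T) = 1519.85 (T − 13.2)
14595 − 177.122 T = 1519.85 T − 20062
34657 = 1696.972 T
T = 20.42 °C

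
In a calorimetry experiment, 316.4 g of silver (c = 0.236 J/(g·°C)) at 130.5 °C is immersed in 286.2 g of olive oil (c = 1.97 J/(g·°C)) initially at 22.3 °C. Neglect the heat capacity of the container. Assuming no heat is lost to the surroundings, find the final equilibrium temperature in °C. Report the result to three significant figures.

T_f = 35.0 °C

Heat lost by silver = heat gained by olive oil.
(316.4)(0.236)(130.5 − T) = (286.2)(1.97)(T − 22.3)
74.6704 (130.5 − T) = 563.814 (T − 22.3)
9744.5 − 74.6704 T = 563.814 T − 12573
22317.5 = 638.4844 T
T = 34.95 °C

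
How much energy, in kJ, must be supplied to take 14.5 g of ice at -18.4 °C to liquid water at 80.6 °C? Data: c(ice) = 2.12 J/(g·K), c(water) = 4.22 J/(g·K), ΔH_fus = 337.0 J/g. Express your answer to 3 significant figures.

q = 10.4 kJ

q1 (heat ice -18.4→0.0 °C): 14.5 × 2.12 × 18.4 = 566 J
q2 (melt at 0 °C): 14.5 × 337.0 = 4887 J
q3 (heat water 0.0→80.6 °C): 14.5 × 4.22 × 80.6 = 4932 J
Total: 566 + 4887 + 4932 = 10385 J = 10.4 kJ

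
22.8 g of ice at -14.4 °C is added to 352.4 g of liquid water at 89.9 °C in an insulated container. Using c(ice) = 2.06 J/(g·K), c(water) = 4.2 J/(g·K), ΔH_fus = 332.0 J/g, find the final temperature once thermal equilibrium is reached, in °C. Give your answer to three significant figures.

T_f = 79.2 °C

Heat to bring ice to 0 °C and melt it: q₁ = 22.8×2.06×14.4 + 22.8×332.0 = 8245.9 J
Heat the water can supply cooling to 0 °C: 352.4×4.2×89.9 = 133059 J > q₁, so all ice melts.
Energy balance: 352.4×4.2×(89.9 − T) = 8245.9 + 22.8×4.2×(T − 0)
1480.08(89.9 − T) = 8245.9 + 95.76 T
133059 − 8245.9 = 1575.84 T
T = 124813.1 / 1575.84 = 79.20 °C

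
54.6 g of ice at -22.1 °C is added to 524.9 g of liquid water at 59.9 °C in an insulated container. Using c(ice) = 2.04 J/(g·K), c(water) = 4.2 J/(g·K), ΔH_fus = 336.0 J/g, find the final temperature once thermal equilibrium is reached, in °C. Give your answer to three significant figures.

T_f = 45.7 °C

Heat to bring ice to 0 °C and melt it: q₁ = 54.6×2.04×22.1 + 54.6×336.0 = 20807 J
Heat the water can supply cooling to 0 °C: 524.9×4.2×59.9 = 132054 J > q₁, so all ice melts.
Energy balance: 524.9×4.2×(59.9 − T) = 20807 + 54.6×4.2×(T − 0)
2204.58(59.9 − T) = 20807 + 229.32 T
132054 − 20807 = 2433.90 T
T = 111247 / 2433.90 = 45.71 °C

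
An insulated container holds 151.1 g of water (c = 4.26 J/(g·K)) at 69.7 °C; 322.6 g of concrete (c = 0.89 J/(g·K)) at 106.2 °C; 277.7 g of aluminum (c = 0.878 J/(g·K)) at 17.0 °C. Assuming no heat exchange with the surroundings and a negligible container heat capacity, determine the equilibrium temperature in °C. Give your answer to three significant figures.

Σ mᵢcᵢ(T − Tᵢ) = 0  ⇒  T = Σ mᵢcᵢTᵢ / Σ mᵢcᵢ
Σ mᵢcᵢ = 151.1×4.26 + 322.6×0.89 + 277.7×0.878 = 1174.6206
Σ mᵢcᵢTᵢ = 643.686×69.7 + 287.114×106.2 + 243.8206×17.0 = 79501
T = 79501 / 1174.6206 = 67.68 °C

T_f = 67.7 °C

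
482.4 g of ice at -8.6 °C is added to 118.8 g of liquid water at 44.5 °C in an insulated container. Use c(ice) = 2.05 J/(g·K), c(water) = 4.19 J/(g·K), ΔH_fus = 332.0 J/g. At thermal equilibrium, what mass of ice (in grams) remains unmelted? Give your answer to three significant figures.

Heat to warm all ice to 0 °C: 482.4×2.05×8.6 = 8504.7 J
Heat released by water cooling to 0 °C: 118.8×4.19×44.5 = 22151 J
22151 J < 8504.7 + 482.4×332.0 = 168661.5 J, so not all ice melts; final T = 0 °C.
Heat left for melting: 22151 − 8504.7 = 13646.3 J
Mass melted = 13646.3 / 332.0 = 41.10 g
Ice remaining = 482.4 − 41.10 = 441.30 g

m_ice remaining = 441 g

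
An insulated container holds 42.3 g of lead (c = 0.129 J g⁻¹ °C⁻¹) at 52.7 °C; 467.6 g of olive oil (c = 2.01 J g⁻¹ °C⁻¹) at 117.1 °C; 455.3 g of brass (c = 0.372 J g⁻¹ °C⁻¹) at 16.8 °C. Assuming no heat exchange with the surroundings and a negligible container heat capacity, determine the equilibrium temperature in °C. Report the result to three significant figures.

T_f = 102 °C

Σ mᵢcᵢ(T − Tᵢ) = 0  ⇒  T = Σ mᵢcᵢTᵢ / Σ mᵢcᵢ
Σ mᵢcᵢ = 42.3×0.129 + 467.6×2.01 + 455.3×0.372 = 1114.7043
Σ mᵢcᵢTᵢ = 5.4567×52.7 + 939.876×117.1 + 169.3716×16.8 = 113190
T = 113190 / 1114.7043 = 101.5 °C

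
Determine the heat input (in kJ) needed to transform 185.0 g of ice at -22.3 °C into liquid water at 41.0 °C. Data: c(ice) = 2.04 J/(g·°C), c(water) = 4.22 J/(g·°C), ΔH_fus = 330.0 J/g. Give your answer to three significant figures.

q = 101 kJ

q1 (heat ice -22.3→0.0 °C): 185.0 × 2.04 × 22.3 = 8416 J
q2 (melt at 0 °C): 185.0 × 330.0 = 61050 J
q3 (heat water 0.0→41.0 °C): 185.0 × 4.22 × 41.0 = 32009 J
Total: 8416 + 61050 + 32009 = 101475 J = 101 kJ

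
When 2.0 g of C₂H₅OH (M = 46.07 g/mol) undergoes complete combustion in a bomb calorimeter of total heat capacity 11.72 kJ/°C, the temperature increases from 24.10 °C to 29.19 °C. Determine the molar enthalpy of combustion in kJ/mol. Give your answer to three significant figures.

ΔT = 29.19 − 24.10 = 5.09 °C
q_cal = C_cal × ΔT = 11.72 × 5.09 = 59.6548 kJ
n = 2.0 / 46.07 = 0.04341 mol
q_rxn = −q_cal = -59.6548 kJ
ΔH = -59.6548 / 0.04341 = -1374 kJ/mol

ΔH = -1370 kJ/mol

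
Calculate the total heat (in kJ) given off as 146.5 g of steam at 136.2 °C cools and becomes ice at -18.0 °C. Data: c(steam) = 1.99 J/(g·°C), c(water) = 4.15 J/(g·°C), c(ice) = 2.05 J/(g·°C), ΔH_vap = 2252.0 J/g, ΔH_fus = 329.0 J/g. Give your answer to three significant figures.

q = 455 kJ

q1 (cool steam 136.2→100 °C): 146.5 × 1.99 × 36.2 = 10554 J
q2 (condense at 100 °C): 146.5 × 2252.0 = 329918 J
q3 (cool water 100→0 °C): 146.5 × 4.15 × 100.0 = 60798 J
q4 (freeze at 0 °C): 146.5 × 329.0 = 48199 J
q5 (cool ice 0→-18.0 °C): 146.5 × 2.05 × 18.0 = 5406 J
Total: 10554 + 329918 + 60798 + 48199 + 5406 = 454875 J = 455 kJ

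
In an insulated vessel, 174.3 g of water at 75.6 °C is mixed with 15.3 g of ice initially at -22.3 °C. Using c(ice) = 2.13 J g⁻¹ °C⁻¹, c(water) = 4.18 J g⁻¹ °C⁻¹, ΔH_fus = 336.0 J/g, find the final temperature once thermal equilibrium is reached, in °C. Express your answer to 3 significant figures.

Heat to bring ice to 0 °C and melt it: q₁ = 15.3×2.13×22.3 + 15.3×336.0 = 5867.5 J
Heat the water can supply cooling to 0 °C: 174.3×4.18×75.6 = 55080.2 J > q₁, so all ice melts.
Energy balance: 174.3×4.18×(75.6 − T) = 5867.5 + 15.3×4.18×(T − 0)
728.574(75.6 − T) = 5867.5 + 63.954 T
55080.2 − 5867.5 = 792.528 T
T = 49212.7 / 792.528 = 62.10 °C

T_f = 62.1 °C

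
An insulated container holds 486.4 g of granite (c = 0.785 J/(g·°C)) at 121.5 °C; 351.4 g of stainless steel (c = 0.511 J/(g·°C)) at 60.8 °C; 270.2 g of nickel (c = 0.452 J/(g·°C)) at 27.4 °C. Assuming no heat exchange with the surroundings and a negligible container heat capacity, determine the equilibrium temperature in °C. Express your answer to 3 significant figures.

T_f = 88.7 °C

Σ mᵢcᵢ(T − Tᵢ) = 0  ⇒  T = Σ mᵢcᵢTᵢ / Σ mᵢcᵢ
Σ mᵢcᵢ = 486.4×0.785 + 351.4×0.511 + 270.2×0.452 = 683.5198
Σ mᵢcᵢTᵢ = 381.824×121.5 + 179.5654×60.8 + 122.1304×27.4 = 60656
T = 60656 / 683.5198 = 88.74 °C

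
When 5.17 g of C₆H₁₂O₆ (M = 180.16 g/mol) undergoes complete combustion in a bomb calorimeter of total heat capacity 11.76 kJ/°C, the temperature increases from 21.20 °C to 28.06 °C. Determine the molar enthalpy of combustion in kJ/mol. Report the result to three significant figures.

ΔH = -2810 kJ/mol

ΔT = 28.06 − 21.20 = 6.86 °C
q_cal = C_cal × ΔT = 11.76 × 6.86 = 80.6736 kJ
n = 5.17 / 180.16 = 0.02870 mol
q_rxn = −q_cal = -80.6736 kJ
ΔH = -80.6736 / 0.02870 = -2811 kJ/mol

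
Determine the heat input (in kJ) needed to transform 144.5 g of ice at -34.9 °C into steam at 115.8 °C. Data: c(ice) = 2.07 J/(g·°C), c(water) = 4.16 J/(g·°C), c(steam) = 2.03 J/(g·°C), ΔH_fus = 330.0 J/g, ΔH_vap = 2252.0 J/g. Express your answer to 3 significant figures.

q = 448 kJ

q1 (heat ice -34.9→0.0 °C): 144.5 × 2.07 × 34.9 = 10439 J
q2 (melt at 0 °C): 144.5 × 330.0 = 47685 J
q3 (heat water 0.0→100.0 °C): 144.5 × 4.16 × 100.0 = 60112 J
q4 (vaporize at 100 °C): 144.5 × 2252.0 = 325414 J
q5 (heat steam 100.0→115.8 °C): 144.5 × 2.03 × 15.8 = 4635 J
Total: 10439 + 47685 + 60112 + 325414 + 4635 = 448285 J = 448 kJ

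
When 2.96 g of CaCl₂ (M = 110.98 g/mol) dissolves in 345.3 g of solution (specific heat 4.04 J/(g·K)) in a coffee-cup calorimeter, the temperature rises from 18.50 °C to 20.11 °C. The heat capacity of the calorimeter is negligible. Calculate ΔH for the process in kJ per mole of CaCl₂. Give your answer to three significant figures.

|ΔT| = |20.11 − 18.50| = 1.61 °C
|q_surr| = (345.3 × 4.04) × 1.61 = 1395.012 × 1.61 = 2246 J
n(CaCl₂) = 2.96 / 110.98 = 0.02667 mol
Temperature rose, so q_rxn = −|q_surr| = -2.246 kJ
ΔH = q_rxn / n = -84.21 kJ/mol

ΔH = -84.2 kJ/mol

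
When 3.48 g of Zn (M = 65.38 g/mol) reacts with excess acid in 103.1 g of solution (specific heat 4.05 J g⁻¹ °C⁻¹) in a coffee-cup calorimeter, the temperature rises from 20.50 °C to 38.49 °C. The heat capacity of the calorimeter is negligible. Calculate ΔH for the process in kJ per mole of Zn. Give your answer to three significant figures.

ΔH = -141 kJ/mol

|ΔT| = |38.49 − 20.50| = 17.99 °C
|q_surr| = (103.1 × 4.05) × 17.99 = 417.555 × 17.99 = 7512 J
n(Zn) = 3.48 / 65.38 = 0.05323 mol
Temperature rose, so q_rxn = −|q_surr| = -7.512 kJ
ΔH = q_rxn / n = -141.1 kJ/mol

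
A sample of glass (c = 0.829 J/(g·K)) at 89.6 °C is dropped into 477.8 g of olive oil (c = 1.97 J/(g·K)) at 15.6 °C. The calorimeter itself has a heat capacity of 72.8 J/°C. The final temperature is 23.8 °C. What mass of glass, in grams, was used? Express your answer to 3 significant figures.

m = 152 g

q_gained = (477.8 × 1.97 + 72.8) × (23.8 − 15.6) = 8315 J
q_lost = m × 0.829 × (89.6 − 23.8) = 54.5482 m
m = 8315 / 54.5482 = 152 g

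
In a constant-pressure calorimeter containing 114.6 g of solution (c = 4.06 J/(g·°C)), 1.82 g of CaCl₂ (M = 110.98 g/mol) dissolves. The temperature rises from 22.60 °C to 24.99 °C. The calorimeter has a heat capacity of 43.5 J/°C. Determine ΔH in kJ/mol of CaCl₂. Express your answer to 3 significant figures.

|ΔT| = |24.99 − 22.60| = 2.39 °C
|q_surr| = (114.6 × 4.06 + 43.5) × 2.39 = 508.776 × 2.39 = 1216 J
n(CaCl₂) = 1.82 / 110.98 = 0.01640 mol
Temperature rose, so q_rxn = −|q_surr| = -1.216 kJ
ΔH = q_rxn / n = -74.146 kJ/mol

ΔH = -74.1 kJ/mol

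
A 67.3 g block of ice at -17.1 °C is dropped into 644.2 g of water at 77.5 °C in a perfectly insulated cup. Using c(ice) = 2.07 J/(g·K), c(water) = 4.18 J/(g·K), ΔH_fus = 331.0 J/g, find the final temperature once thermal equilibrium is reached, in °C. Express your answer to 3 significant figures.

T_f = 61.9 °C

Heat to bring ice to 0 °C and melt it: q₁ = 67.3×2.07×17.1 + 67.3×331.0 = 24659 J
Heat the water can supply cooling to 0 °C: 644.2×4.18×77.5 = 208689 J > q₁, so all ice melts.
Energy balance: 644.2×4.18×(77.5 − T) = 24659 + 67.3×4.18×(T − 0)
2692.756(77.5 − T) = 24659 + 281.314 T
208689 − 24659 = 2974.070 T
T = 184030 / 2974.070 = 61.88 °C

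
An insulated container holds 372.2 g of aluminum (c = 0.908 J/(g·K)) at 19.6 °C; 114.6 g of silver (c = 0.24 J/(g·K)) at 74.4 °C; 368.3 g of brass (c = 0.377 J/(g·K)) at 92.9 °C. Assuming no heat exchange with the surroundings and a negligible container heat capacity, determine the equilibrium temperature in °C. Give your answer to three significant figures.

T_f = 42.8 °C

Σ mᵢcᵢ(T − Tᵢ) = 0  ⇒  T = Σ mᵢcᵢTᵢ / Σ mᵢcᵢ
Σ mᵢcᵢ = 372.2×0.908 + 114.6×0.24 + 368.3×0.377 = 504.3107
Σ mᵢcᵢTᵢ = 337.9576×19.6 + 27.504×74.4 + 138.8491×92.9 = 21569
T = 21569 / 504.3107 = 42.77 °C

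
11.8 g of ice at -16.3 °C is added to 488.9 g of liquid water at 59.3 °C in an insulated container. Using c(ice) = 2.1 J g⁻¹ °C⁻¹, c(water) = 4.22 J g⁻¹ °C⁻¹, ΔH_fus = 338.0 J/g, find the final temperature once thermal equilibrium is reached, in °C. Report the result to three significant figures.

Heat to bring ice to 0 °C and melt it: q₁ = 11.8×2.1×16.3 + 11.8×338.0 = 4392.3 J
Heat the water can supply cooling to 0 °C: 488.9×4.22×59.3 = 122345 J > q₁, so all ice melts.
Energy balance: 488.9×4.22×(59.3 − T) = 4392.3 + 11.8×4.22×(T − 0)
2063.158(59.3 − T) = 4392.3 + 49.796 T
122345 − 4392.3 = 2112.954 T
T = 117952.7 / 2112.954 = 55.82 °C

T_f = 55.8 °C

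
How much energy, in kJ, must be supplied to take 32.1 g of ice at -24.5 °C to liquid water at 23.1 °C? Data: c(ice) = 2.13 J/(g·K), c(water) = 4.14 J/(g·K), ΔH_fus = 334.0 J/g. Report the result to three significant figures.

q1 (heat ice -24.5→0.0 °C): 32.1 × 2.13 × 24.5 = 1675 J
q2 (melt at 0 °C): 32.1 × 334.0 = 10721 J
q3 (heat water 0.0→23.1 °C): 32.1 × 4.14 × 23.1 = 3070 J
Total: 1675 + 10721 + 3070 = 15466 J = 15.5 kJ

q = 15.5 kJ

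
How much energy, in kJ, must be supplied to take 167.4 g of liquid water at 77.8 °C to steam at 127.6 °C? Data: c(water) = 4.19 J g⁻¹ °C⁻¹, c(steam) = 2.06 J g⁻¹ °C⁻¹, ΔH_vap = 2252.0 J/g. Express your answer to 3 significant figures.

q = 402 kJ

q1 (heat water 77.8→100.0 °C): 167.4 × 4.19 × 22.2 = 15571 J
q2 (vaporize at 100 °C): 167.4 × 2252.0 = 376985 J
q3 (heat steam 100.0→127.6 °C): 167.4 × 2.06 × 27.6 = 9518 J
Total: 15571 + 376985 + 9518 = 402074 J = 402 kJ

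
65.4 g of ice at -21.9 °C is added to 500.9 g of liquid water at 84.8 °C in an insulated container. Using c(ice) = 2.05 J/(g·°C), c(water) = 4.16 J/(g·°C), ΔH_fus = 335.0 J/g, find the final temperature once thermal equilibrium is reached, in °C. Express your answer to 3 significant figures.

Heat to bring ice to 0 °C and melt it: q₁ = 65.4×2.05×21.9 + 65.4×335.0 = 24845 J
Heat the water can supply cooling to 0 °C: 500.9×4.16×84.8 = 176701 J > q₁, so all ice melts.
Energy balance: 500.9×4.16×(84.8 − T) = 24845 + 65.4×4.16×(T − 0)
2083.744(84.8 − T) = 24845 + 272.064 T
176701 − 24845 = 2355.808 T
T = 151856 / 2355.808 = 64.46 °C

T_f = 64.5 °C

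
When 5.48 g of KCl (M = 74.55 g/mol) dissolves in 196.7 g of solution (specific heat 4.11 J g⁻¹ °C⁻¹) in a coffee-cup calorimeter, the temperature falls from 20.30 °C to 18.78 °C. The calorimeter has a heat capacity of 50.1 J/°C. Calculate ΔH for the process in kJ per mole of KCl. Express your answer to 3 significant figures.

|ΔT| = |18.78 − 20.30| = 1.52 °C
|q_surr| = (196.7 × 4.11 + 50.1) × 1.52 = 858.537 × 1.52 = 1305 J
n(KCl) = 5.48 / 74.55 = 0.07351 mol
Temperature fell, so q_rxn = +|q_surr| = 1.305 kJ
ΔH = q_rxn / n = 17.75 kJ/mol

ΔH = 17.8 kJ/mol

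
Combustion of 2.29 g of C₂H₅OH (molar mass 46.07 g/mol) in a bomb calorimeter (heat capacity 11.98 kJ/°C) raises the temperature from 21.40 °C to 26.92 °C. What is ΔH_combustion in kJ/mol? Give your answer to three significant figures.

ΔT = 26.92 − 21.40 = 5.52 °C
q_cal = C_cal × ΔT = 11.98 × 5.52 = 66.1296 kJ
n = 2.29 / 46.07 = 0.04971 mol
q_rxn = −q_cal = -66.1296 kJ
ΔH = -66.1296 / 0.04971 = -1330 kJ/mol

ΔH = -1330 kJ/mol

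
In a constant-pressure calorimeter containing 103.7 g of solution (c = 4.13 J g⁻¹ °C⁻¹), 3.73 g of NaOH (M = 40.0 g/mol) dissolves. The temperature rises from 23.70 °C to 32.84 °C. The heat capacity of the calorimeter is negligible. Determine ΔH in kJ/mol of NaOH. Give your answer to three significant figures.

ΔH = -42.0 kJ/mol

|ΔT| = |32.84 − 23.70| = 9.14 °C
|q_surr| = (103.7 × 4.13) × 9.14 = 428.281 × 9.14 = 3914 J
n(NaOH) = 3.73 / 40.0 = 0.09325 mol
Temperature rose, so q_rxn = −|q_surr| = -3.914 kJ
ΔH = q_rxn / n = -41.97 kJ/mol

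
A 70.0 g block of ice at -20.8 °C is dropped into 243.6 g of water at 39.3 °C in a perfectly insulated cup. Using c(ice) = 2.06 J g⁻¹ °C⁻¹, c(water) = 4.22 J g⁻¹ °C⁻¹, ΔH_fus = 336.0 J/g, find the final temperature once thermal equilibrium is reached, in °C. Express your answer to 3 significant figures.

T_f = 10.5 °C

Heat to bring ice to 0 °C and melt it: q₁ = 70.0×2.06×20.8 + 70.0×336.0 = 26519 J
Heat the water can supply cooling to 0 °C: 243.6×4.22×39.3 = 40400.1 J > q₁, so all ice melts.
Energy balance: 243.6×4.22×(39.3 − T) = 26519 + 70.0×4.22×(T − 0)
1027.992(39.3 − T) = 26519 + 295.4 T
40400.1 − 26519 = 1323.392 T
T = 13881.1 / 1323.392 = 10.49 °C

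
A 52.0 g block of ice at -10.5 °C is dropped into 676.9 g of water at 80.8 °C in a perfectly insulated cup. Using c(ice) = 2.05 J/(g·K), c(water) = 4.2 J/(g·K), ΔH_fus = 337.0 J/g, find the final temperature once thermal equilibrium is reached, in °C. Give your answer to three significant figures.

T_f = 68.9 °C

Heat to bring ice to 0 °C and melt it: q₁ = 52.0×2.05×10.5 + 52.0×337.0 = 18643 J
Heat the water can supply cooling to 0 °C: 676.9×4.2×80.8 = 229713 J > q₁, so all ice melts.
Energy balance: 676.9×4.2×(80.8 − T) = 18643 + 52.0×4.2×(T − 0)
2842.98(80.8 − T) = 18643 + 218.4 T
229713 − 18643 = 3061.38 T
T = 211070 / 3061.38 = 68.946 °C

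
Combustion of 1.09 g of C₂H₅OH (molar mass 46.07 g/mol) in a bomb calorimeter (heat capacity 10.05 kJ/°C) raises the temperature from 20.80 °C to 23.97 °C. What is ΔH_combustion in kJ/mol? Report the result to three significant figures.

ΔT = 23.97 − 20.80 = 3.17 °C
q_cal = C_cal × ΔT = 10.05 × 3.17 = 31.8585 kJ
n = 1.09 / 46.07 = 0.02366 mol
q_rxn = −q_cal = -31.8585 kJ
ΔH = -31.8585 / 0.02366 = -1347 kJ/mol

ΔH = -1350 kJ/mol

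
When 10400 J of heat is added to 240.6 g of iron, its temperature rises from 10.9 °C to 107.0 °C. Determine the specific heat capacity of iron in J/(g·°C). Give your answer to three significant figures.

c = 0.450 J/(g·°C)

c = q / (m ΔT) = 10400 / (240.6 × 96.1)
c = 10400 / 23121.66 = 0.450 J/(g·°C)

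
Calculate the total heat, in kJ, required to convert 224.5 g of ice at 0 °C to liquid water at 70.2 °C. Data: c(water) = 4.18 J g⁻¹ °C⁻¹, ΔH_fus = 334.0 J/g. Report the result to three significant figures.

q = 141 kJ

q1 (melt at 0 °C): 224.5 × 334.0 = 74983 J
q2 (heat water 0.0→70.2 °C): 224.5 × 4.18 × 70.2 = 65876 J
Total: 74983 + 65876 = 140859 J = 141 kJ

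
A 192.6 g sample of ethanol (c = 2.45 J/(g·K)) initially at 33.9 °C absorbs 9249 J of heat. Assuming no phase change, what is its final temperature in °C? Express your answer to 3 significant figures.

T_f = 53.5 °C

ΔT = q / (m c) = 9249 / (192.6 × 2.45) = 19.60 °C
T_f = 33.9 + 19.60 = 53.50 °C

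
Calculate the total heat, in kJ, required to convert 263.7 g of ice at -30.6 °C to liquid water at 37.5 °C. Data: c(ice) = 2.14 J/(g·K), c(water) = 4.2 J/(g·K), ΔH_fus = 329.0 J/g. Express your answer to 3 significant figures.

q = 146 kJ

q1 (heat ice -30.6→0.0 °C): 263.7 × 2.14 × 30.6 = 17268 J
q2 (melt at 0 °C): 263.7 × 329.0 = 86757 J
q3 (heat water 0.0→37.5 °C): 263.7 × 4.2 × 37.5 = 41533 J
Total: 17268 + 86757 + 41533 = 145558 J = 146 kJ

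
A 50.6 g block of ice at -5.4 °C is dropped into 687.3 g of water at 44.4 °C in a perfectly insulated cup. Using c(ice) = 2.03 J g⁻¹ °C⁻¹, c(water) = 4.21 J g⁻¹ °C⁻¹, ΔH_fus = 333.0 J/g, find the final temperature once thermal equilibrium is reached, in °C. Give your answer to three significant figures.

Heat to bring ice to 0 °C and melt it: q₁ = 50.6×2.03×5.4 + 50.6×333.0 = 17404 J
Heat the water can supply cooling to 0 °C: 687.3×4.21×44.4 = 128473 J > q₁, so all ice melts.
Energy balance: 687.3×4.21×(44.4 − T) = 17404 + 50.6×4.21×(T − 0)
2893.533(44.4 − T) = 17404 + 213.026 T
128473 − 17404 = 3106.559 T
T = 111069 / 3106.559 = 35.75 °C

T_f = 35.8 °C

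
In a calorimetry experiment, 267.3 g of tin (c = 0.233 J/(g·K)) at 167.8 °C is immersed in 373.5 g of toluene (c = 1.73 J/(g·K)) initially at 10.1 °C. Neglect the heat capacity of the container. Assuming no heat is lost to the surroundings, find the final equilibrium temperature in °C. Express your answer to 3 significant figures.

T_f = 24.0 °C

Heat lost by tin = heat gained by toluene.
(267.3)(0.233)(167.8 − T) = (373.5)(1.73)(T − 10.1)
62.2809 (167.8 − T) = 646.155 (T − 10.1)
10451 − 62.2809 T = 646.155 T − 6526.2
16977.2 = 708.4359 T
T = 23.96 °C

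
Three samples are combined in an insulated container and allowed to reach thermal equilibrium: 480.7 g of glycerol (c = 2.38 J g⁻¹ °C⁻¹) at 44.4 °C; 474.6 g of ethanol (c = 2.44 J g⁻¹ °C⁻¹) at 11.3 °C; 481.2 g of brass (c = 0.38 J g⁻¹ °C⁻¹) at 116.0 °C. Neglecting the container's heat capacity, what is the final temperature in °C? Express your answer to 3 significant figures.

T_f = 34.2 °C

Σ mᵢcᵢ(T − Tᵢ) = 0  ⇒  T = Σ mᵢcᵢTᵢ / Σ mᵢcᵢ
Σ mᵢcᵢ = 480.7×2.38 + 474.6×2.44 + 481.2×0.38 = 2484.946
Σ mᵢcᵢTᵢ = 1144.066×44.4 + 1158.024×11.3 + 182.856×116.0 = 85093
T = 85093 / 2484.946 = 34.24 °C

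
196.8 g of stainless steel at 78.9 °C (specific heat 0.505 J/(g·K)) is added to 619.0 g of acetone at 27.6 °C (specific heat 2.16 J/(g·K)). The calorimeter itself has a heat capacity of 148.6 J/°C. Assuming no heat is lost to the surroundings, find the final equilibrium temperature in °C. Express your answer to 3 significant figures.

Heat lost by stainless steel = heat gained by acetone + calorimeter.
(196.8)(0.505)(78.9 − T) = [(619.0)(2.16) + 148.6](T − 27.6)
99.384 (78.9 − T) = 1485.64 (T − 27.6)
7841.4 − 99.384 T = 1485.64 T − 41004
48845.4 = 1585.024 T
T = 30.82 °C

T_f = 30.8 °C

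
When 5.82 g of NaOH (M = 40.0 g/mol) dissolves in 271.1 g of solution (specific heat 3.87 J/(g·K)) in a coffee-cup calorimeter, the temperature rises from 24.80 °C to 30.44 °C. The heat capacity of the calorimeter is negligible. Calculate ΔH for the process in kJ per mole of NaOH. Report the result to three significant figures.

|ΔT| = |30.44 − 24.80| = 5.64 °C
|q_surr| = (271.1 × 3.87) × 5.64 = 1049.157 × 5.64 = 5917 J
n(NaOH) = 5.82 / 40.0 = 0.1455 mol
Temperature rose, so q_rxn = −|q_surr| = -5.917 kJ
ΔH = q_rxn / n = -40.67 kJ/mol

ΔH = -40.7 kJ/mol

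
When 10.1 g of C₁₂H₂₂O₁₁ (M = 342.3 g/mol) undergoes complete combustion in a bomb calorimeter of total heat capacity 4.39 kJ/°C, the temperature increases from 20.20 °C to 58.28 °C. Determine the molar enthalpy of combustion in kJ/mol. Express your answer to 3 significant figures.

ΔH = -5670 kJ/mol

ΔT = 58.28 − 20.20 = 38.08 °C
q_cal = C_cal × ΔT = 4.39 × 38.08 = 167.1712 kJ
n = 10.1 / 342.3 = 0.029506 mol
q_rxn = −q_cal = -167.1712 kJ
ΔH = -167.1712 / 0.029506 = -5666 kJ/mol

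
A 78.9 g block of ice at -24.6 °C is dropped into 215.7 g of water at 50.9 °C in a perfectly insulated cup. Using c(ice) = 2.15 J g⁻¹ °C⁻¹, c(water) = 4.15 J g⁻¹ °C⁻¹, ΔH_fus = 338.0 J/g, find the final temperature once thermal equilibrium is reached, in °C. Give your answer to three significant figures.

Heat to bring ice to 0 °C and melt it: q₁ = 78.9×2.15×24.6 + 78.9×338.0 = 30841 J
Heat the water can supply cooling to 0 °C: 215.7×4.15×50.9 = 45563.4 J > q₁, so all ice melts.
Energy balance: 215.7×4.15×(50.9 − T) = 30841 + 78.9×4.15×(T − 0)
895.155(50.9 − T) = 30841 + 327.435 T
45563.4 − 30841 = 1222.590 T
T = 14722.4 / 1222.590 = 12.04 °C

T_f = 12.0 °C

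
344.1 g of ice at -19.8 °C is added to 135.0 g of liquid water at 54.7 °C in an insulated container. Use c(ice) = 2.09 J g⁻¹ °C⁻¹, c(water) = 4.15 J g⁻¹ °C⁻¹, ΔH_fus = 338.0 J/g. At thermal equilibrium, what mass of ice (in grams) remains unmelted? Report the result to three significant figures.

m_ice remaining = 296 g

Heat to warm all ice to 0 °C: 344.1×2.09×19.8 = 14240 J
Heat released by water cooling to 0 °C: 135.0×4.15×54.7 = 30646 J
30646 J < 14240 + 344.1×338.0 = 130545.8 J, so not all ice melts; final T = 0 °C.
Heat left for melting: 30646 − 14240 = 16406 J
Mass melted = 16406 / 338.0 = 48.54 g
Ice remaining = 344.1 − 48.54 = 295.56 g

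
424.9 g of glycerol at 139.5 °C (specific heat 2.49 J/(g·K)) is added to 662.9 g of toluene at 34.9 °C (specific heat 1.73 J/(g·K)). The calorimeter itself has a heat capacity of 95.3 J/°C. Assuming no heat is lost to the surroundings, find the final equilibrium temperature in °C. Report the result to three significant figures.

T_f = 83.0 °C

Heat lost by glycerol = heat gained by toluene + calorimeter.
(424.9)(2.49)(139.5 − T) = [(662.9)(1.73) + 95.3](T − 34.9)
1058.001 (139.5 − T) = 1242.117 (T − 34.9)
147590 − 1058.001 T = 1242.117 T − 43350
190940 = 2300.118 T
T = 83.01 °C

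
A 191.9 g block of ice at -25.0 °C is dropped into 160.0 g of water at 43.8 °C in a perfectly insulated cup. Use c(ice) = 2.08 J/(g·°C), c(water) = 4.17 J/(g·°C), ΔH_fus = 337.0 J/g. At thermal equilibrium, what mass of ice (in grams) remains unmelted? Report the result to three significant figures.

Heat to warm all ice to 0 °C: 191.9×2.08×25.0 = 9978.8 J
Heat released by water cooling to 0 °C: 160.0×4.17×43.8 = 29223 J
29223 J < 9978.8 + 191.9×337.0 = 74649.1 J, so not all ice melts; final T = 0 °C.
Heat left for melting: 29223 − 9978.8 = 19244.2 J
Mass melted = 19244.2 / 337.0 = 57.10 g
Ice remaining = 191.9 − 57.10 = 134.80 g

m_ice remaining = 135 g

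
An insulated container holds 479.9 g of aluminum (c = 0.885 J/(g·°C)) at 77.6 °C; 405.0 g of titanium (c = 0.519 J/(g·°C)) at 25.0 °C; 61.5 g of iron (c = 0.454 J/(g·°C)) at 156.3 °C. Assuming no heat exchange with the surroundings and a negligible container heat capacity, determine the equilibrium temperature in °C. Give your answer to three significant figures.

Σ mᵢcᵢ(T − Tᵢ) = 0  ⇒  T = Σ mᵢcᵢTᵢ / Σ mᵢcᵢ
Σ mᵢcᵢ = 479.9×0.885 + 405.0×0.519 + 61.5×0.454 = 662.8275
Σ mᵢcᵢTᵢ = 424.7115×77.6 + 210.195×25.0 + 27.921×156.3 = 42577
T = 42577 / 662.8275 = 64.24 °C

T_f = 64.2 °C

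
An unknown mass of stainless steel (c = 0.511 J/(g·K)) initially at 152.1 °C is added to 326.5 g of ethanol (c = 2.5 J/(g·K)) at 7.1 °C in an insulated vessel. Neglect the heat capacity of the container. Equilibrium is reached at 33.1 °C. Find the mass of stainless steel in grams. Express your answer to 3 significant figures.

m = 349 g

q_gained = (326.5 × 2.5) × (33.1 − 7.1) = 21220 J
q_lost = m × 0.511 × (152.1 − 33.1) = 60.809 m
m = 21220 / 60.809 = 349 g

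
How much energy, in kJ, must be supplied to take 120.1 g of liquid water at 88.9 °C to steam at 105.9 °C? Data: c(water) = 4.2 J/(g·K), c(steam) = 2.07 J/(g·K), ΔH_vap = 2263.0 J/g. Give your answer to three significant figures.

q = 279 kJ

q1 (heat water 88.9→100.0 °C): 120.1 × 4.2 × 11.1 = 5599 J
q2 (vaporize at 100 °C): 120.1 × 2263.0 = 271786 J
q3 (heat steam 100.0→105.9 °C): 120.1 × 2.07 × 5.9 = 1467 J
Total: 5599 + 271786 + 1467 = 278852 J = 279 kJ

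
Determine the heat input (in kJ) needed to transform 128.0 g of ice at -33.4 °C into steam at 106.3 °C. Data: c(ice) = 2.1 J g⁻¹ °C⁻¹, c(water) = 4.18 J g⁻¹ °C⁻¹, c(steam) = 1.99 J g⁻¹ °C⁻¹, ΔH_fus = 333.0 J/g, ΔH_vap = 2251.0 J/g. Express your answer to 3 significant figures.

q = 395 kJ

q1 (heat ice -33.4→0.0 °C): 128.0 × 2.1 × 33.4 = 8978 J
q2 (melt at 0 °C): 128.0 × 333.0 = 42624 J
q3 (heat water 0.0→100.0 °C): 128.0 × 4.18 × 100.0 = 53504 J
q4 (vaporize at 100 °C): 128.0 × 2251.0 = 288128 J
q5 (heat steam 100.0→106.3 °C): 128.0 × 1.99 × 6.3 = 1605 J
Total: 8978 + 42624 + 53504 + 288128 + 1605 = 394839 J = 395 kJ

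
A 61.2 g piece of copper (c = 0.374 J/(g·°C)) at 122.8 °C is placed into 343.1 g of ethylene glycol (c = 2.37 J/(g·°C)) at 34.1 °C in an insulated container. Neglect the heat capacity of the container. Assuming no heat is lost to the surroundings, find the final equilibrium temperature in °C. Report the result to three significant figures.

Heat lost by copper = heat gained by ethylene glycol.
(61.2)(0.374)(122.8 − T) = (343.1)(2.37)(T − 34.1)
22.8888 (122.8 − T) = 813.147 (T − 34.1)
2810.7 − 22.8888 T = 813.147 T − 27728
30538.7 = 836.0358 T
T = 36.53 °C

T_f = 36.5 °C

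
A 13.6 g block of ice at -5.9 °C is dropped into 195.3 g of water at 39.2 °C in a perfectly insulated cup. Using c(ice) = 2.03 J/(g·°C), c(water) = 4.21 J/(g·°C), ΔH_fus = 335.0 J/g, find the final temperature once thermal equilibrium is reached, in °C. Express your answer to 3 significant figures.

T_f = 31.3 °C

Heat to bring ice to 0 °C and melt it: q₁ = 13.6×2.03×5.9 + 13.6×335.0 = 4718.9 J
Heat the water can supply cooling to 0 °C: 195.3×4.21×39.2 = 32230.7 J > q₁, so all ice melts.
Energy balance: 195.3×4.21×(39.2 − T) = 4718.9 + 13.6×4.21×(T − 0)
822.213(39.2 − T) = 4718.9 + 57.256 T
32230.7 − 4718.9 = 879.469 T
T = 27511.8 / 879.469 = 31.28 °C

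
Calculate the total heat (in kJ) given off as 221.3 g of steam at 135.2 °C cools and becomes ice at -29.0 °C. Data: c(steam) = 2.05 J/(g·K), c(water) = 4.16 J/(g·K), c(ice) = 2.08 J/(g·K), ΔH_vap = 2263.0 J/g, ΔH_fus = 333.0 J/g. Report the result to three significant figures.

q1 (cool steam 135.2→100 °C): 221.3 × 2.05 × 35.2 = 15969 J
q2 (condense at 100 °C): 221.3 × 2263.0 = 500802 J
q3 (cool water 100→0 °C): 221.3 × 4.16 × 100.0 = 92061 J
q4 (freeze at 0 °C): 221.3 × 333.0 = 73693 J
q5 (cool ice 0→-29.0 °C): 221.3 × 2.08 × 29.0 = 13349 J
Total: 15969 + 500802 + 92061 + 73693 + 13349 = 695874 J = 696 kJ

q = 696 kJ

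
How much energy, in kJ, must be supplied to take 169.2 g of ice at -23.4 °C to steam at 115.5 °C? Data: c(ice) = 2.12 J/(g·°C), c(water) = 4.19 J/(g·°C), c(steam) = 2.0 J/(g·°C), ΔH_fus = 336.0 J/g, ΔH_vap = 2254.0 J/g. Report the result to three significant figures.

q = 523 kJ

q1 (heat ice -23.4→0.0 °C): 169.2 × 2.12 × 23.4 = 8394 J
q2 (melt at 0 °C): 169.2 × 336.0 = 56851 J
q3 (heat water 0.0→100.0 °C): 169.2 × 4.19 × 100.0 = 70895 J
q4 (vaporize at 100 °C): 169.2 × 2254.0 = 381377 J
q5 (heat steam 100.0→115.5 °C): 169.2 × 2.0 × 15.5 = 5245 J
Total: 8394 + 56851 + 70895 + 381377 + 5245 = 522762 J = 523 kJ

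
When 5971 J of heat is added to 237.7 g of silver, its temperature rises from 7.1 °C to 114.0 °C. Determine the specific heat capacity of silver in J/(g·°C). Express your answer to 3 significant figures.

c = 0.235 J/(g·°C)

c = q / (m ΔT) = 5971 / (237.7 × 106.9)
c = 5971 / 25410.13 = 0.235 J/(g·°C)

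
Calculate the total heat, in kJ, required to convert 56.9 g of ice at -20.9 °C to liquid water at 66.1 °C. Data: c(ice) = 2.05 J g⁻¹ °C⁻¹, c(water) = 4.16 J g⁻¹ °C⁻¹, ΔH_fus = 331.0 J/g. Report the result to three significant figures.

q1 (heat ice -20.9→0.0 °C): 56.9 × 2.05 × 20.9 = 2438 J
q2 (melt at 0 °C): 56.9 × 331.0 = 18834 J
q3 (heat water 0.0→66.1 °C): 56.9 × 4.16 × 66.1 = 15646 J
Total: 2438 + 18834 + 15646 = 36918 J = 36.9 kJ

q = 36.9 kJ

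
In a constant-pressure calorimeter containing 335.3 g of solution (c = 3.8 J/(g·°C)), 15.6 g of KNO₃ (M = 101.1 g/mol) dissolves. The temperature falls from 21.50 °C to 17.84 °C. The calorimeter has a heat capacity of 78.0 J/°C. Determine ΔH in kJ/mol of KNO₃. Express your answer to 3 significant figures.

ΔH = 32.1 kJ/mol

|ΔT| = |17.84 − 21.50| = 3.66 °C
|q_surr| = (335.3 × 3.8 + 78.0) × 3.66 = 1352.14 × 3.66 = 4949 J
n(KNO₃) = 15.6 / 101.1 = 0.1543 mol
Temperature fell, so q_rxn = +|q_surr| = 4.949 kJ
ΔH = q_rxn / n = 32.07 kJ/mol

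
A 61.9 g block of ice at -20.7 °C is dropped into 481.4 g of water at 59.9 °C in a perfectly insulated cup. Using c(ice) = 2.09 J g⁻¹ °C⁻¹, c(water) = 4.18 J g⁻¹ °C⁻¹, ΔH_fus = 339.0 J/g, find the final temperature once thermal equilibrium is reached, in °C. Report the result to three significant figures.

T_f = 42.7 °C

Heat to bring ice to 0 °C and melt it: q₁ = 61.9×2.09×20.7 + 61.9×339.0 = 23662 J
Heat the water can supply cooling to 0 °C: 481.4×4.18×59.9 = 120534 J > q₁, so all ice melts.
Energy balance: 481.4×4.18×(59.9 − T) = 23662 + 61.9×4.18×(T − 0)
2012.252(59.9 − T) = 23662 + 258.742 T
120534 − 23662 = 2270.994 T
T = 96872 / 2270.994 = 42.66 °C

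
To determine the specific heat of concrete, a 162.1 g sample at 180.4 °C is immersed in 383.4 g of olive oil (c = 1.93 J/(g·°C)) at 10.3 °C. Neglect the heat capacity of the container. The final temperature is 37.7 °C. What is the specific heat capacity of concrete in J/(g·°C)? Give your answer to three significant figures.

c = 0.877 J/(g·°C)

q_gained = (383.4 × 1.93) × (37.7 − 10.3) = 20275 J
q_lost = 162.1 × c × (180.4 − 37.7) = 23131.67 c
Set equal: c = 20275 / 23131.67 = 0.877 J/(g·°C)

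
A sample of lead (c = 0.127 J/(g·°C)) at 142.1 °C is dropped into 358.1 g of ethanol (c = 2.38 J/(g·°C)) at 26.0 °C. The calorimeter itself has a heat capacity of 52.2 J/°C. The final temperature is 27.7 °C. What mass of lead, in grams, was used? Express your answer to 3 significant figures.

q_gained = (358.1 × 2.38 + 52.2) × (27.7 − 26.0) = 1538 J
q_lost = m × 0.127 × (142.1 − 27.7) = 14.5288 m
m = 1538 / 14.5288 = 106 g

m = 106 g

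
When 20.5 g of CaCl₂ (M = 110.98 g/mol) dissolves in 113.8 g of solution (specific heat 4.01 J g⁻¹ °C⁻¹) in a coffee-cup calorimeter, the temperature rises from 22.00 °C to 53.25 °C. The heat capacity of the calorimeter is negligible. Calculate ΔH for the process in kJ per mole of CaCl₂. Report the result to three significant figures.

|ΔT| = |53.25 − 22.00| = 31.25 °C
|q_surr| = (113.8 × 4.01) × 31.25 = 456.338 × 31.25 = 14260 J
n(CaCl₂) = 20.5 / 110.98 = 0.1847 mol
Temperature rose, so q_rxn = −|q_surr| = -14.26 kJ
ΔH = q_rxn / n = -77.21 kJ/mol

ΔH = -77.2 kJ/mol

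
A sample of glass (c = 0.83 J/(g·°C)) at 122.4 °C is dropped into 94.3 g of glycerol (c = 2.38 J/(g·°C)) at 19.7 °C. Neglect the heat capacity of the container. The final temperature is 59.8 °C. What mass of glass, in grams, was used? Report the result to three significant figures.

q_gained = (94.3 × 2.38) × (59.8 − 19.7) = 9000 J
q_lost = m × 0.83 × (122.4 − 59.8) = 51.958 m
m = 9000 / 51.958 = 173 g

m = 173 g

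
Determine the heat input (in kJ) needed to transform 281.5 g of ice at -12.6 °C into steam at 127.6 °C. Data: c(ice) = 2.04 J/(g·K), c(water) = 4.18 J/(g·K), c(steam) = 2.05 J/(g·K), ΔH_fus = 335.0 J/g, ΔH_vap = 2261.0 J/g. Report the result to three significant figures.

q1 (heat ice -12.6→0.0 °C): 281.5 × 2.04 × 12.6 = 7236 J
q2 (melt at 0 °C): 281.5 × 335.0 = 94303 J
q3 (heat water 0.0→100.0 °C): 281.5 × 4.18 × 100.0 = 117667 J
q4 (vaporize at 100 °C): 281.5 × 2261.0 = 636472 J
q5 (heat steam 100.0→127.6 °C): 281.5 × 2.05 × 27.6 = 15927 J
Total: 7236 + 94303 + 117667 + 636472 + 15927 = 871605 J = 872 kJ

q = 872 kJ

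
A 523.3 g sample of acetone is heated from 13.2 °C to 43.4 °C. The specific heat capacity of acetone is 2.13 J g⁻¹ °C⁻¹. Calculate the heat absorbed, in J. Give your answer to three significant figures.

q = 33700 J

q = m c ΔT = 523.3 × 2.13 × (43.4 − 13.2)
q = 523.3 × 2.13 × 30.2 = 33660 J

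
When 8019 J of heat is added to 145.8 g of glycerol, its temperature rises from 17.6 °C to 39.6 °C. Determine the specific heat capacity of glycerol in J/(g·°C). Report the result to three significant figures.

c = q / (m ΔT) = 8019 / (145.8 × 22.0)
c = 8019 / 3207.6 = 2.50 J/(g·°C)

c = 2.50 J/(g·°C)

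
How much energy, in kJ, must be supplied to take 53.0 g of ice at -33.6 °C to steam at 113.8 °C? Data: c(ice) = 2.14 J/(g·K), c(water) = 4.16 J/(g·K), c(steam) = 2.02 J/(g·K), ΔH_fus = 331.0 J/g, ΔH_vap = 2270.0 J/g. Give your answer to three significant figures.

q = 165 kJ

q1 (heat ice -33.6→0.0 °C): 53.0 × 2.14 × 33.6 = 3811 J
q2 (melt at 0 °C): 53.0 × 331.0 = 17543 J
q3 (heat water 0.0→100.0 °C): 53.0 × 4.16 × 100.0 = 22048 J
q4 (vaporize at 100 °C): 53.0 × 2270.0 = 120310 J
q5 (heat steam 100.0→113.8 °C): 53.0 × 2.02 × 13.8 = 1477 J
Total: 3811 + 17543 + 22048 + 120310 + 1477 = 165189 J = 165 kJ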